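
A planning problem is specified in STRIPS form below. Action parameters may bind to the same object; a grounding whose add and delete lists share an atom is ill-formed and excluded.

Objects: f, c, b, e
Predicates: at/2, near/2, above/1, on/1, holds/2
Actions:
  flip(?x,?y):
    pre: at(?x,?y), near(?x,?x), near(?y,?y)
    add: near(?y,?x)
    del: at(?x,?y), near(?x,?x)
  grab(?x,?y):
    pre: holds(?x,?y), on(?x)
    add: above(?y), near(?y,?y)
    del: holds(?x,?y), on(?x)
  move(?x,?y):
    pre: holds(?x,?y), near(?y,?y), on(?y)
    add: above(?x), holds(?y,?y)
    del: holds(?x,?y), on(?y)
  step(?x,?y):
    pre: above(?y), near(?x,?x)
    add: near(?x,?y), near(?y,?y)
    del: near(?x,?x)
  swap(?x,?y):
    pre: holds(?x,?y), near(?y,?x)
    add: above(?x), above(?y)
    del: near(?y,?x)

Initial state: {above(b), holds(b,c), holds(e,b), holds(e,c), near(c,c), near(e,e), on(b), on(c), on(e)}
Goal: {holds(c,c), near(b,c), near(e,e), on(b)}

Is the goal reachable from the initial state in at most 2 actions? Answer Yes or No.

1. grab(e,c)  →  {above(b), above(c), holds(b,c), holds(e,b), near(c,c), near(e,e), on(b), on(c)}
2. move(b,c)  →  {above(b), above(c), holds(c,c), holds(e,b), near(c,c), near(e,e), on(b)}
3. step(c,b)  →  {above(b), above(c), holds(c,c), holds(e,b), near(b,b), near(c,b), near(e,e), on(b)}
4. step(b,c)  →  {above(b), above(c), holds(c,c), holds(e,b), near(b,c), near(c,b), near(c,c), near(e,e), on(b)}
optimal plan length = 4; 4 > 2

No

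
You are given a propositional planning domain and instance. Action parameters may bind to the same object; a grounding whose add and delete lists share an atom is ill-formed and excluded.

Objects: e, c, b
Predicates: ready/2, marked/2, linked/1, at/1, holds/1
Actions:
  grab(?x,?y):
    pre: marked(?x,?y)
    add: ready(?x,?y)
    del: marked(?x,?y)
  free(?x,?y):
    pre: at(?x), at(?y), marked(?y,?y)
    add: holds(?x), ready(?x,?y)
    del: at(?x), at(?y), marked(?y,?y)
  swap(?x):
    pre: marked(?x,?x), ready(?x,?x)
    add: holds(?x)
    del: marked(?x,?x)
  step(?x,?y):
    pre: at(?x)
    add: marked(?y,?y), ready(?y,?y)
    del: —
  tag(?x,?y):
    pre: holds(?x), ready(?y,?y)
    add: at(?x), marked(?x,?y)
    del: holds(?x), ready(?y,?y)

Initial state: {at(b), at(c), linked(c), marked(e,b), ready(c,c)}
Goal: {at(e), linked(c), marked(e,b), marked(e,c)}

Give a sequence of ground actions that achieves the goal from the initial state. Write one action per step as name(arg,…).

step(c,e); swap(e); tag(e,c)

1. step(c,e)  →  {at(b), at(c), linked(c), marked(e,b), marked(e,e), ready(c,c), ready(e,e)}
2. swap(e)  →  {at(b), at(c), holds(e), linked(c), marked(e,b), ready(c,c), ready(e,e)}
3. tag(e,c)  →  {at(b), at(c), at(e), linked(c), marked(e,b), marked(e,c), ready(e,e)}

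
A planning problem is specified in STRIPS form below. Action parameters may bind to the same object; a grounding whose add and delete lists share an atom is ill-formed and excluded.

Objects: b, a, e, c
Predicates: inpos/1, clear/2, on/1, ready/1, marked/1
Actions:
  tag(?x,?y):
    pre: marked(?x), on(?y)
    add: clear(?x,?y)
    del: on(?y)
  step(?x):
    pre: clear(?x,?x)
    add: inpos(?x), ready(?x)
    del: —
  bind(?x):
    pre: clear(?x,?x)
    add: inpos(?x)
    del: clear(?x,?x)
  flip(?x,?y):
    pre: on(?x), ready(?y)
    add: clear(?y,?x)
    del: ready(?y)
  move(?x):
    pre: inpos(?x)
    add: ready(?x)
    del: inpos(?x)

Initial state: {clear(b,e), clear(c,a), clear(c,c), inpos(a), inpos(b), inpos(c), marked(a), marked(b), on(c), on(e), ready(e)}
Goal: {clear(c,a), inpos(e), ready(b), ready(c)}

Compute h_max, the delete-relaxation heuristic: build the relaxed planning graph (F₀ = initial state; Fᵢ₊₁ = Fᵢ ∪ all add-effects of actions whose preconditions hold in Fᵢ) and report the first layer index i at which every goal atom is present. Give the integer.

F0 = init (11 atoms)
F1 = F0 ∪ {clear(a,c), clear(a,e), clear(b,c), clear(e,c), clear(e,e), ready(a), ready(b), ready(c)}  (19 atoms)
F2 = F1 ∪ {clear(c,e), inpos(e)}  (21 atoms)
goal ⊆ F2  ⇒  h_max = 2

2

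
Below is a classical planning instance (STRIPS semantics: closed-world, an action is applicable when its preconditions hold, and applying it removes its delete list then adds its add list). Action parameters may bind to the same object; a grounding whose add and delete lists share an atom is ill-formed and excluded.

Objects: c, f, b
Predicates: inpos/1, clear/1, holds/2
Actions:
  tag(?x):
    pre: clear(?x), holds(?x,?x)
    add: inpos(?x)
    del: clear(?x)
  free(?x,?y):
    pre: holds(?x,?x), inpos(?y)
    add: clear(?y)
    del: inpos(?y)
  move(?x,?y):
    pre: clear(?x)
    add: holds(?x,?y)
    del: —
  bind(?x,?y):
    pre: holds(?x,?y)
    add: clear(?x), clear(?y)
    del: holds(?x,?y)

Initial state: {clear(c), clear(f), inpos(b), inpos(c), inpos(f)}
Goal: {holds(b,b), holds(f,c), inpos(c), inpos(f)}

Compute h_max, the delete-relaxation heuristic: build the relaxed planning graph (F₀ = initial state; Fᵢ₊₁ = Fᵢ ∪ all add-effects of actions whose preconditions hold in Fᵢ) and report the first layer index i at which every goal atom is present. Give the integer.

F0 = init (5 atoms)
F1 = F0 ∪ {holds(c,b), holds(c,c), holds(c,f), holds(f,b), holds(f,c), holds(f,f)}  (11 atoms)
F2 = F1 ∪ {clear(b)}  (12 atoms)
F3 = F2 ∪ {holds(b,b), holds(b,c), holds(b,f)}  (15 atoms)
goal ⊆ F3  ⇒  h_max = 3

3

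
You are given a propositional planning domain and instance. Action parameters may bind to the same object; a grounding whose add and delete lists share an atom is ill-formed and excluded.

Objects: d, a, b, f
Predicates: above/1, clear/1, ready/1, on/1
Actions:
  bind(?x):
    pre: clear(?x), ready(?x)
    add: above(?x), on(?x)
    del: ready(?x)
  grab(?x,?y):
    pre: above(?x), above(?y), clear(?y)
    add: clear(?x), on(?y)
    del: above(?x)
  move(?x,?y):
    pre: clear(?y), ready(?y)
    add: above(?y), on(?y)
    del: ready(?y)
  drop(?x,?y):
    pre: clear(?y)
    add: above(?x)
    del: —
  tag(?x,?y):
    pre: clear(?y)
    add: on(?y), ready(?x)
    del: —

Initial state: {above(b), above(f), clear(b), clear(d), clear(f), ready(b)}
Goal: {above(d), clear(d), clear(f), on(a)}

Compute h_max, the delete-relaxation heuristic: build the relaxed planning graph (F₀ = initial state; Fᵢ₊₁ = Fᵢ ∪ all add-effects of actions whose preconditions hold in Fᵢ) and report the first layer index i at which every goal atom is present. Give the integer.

F0 = init (6 atoms)
F1 = F0 ∪ {above(a), above(d), on(b), on(d), on(f), ready(a), ready(d), ready(f)}  (14 atoms)
F2 = F1 ∪ {clear(a)}  (15 atoms)
F3 = F2 ∪ {on(a)}  (16 atoms)
goal ⊆ F3  ⇒  h_max = 3

3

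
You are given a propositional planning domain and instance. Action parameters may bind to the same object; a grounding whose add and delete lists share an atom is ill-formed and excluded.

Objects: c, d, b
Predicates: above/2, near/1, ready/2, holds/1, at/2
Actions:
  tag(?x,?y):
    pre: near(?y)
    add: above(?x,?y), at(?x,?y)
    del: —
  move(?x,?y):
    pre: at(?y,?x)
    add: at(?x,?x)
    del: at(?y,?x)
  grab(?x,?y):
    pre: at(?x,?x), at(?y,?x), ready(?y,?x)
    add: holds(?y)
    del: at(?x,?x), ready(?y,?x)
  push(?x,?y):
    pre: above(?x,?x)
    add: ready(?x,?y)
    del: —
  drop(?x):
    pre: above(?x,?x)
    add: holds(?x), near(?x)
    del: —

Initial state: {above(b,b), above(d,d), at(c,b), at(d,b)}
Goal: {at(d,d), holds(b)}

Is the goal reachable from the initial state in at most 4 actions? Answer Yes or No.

Yes

1. drop(d)  →  {above(b,b), above(d,d), at(c,b), at(d,b), holds(d), near(d)}
2. tag(d,d)  →  {above(b,b), above(d,d), at(c,b), at(d,b), at(d,d), holds(d), near(d)}
3. drop(b)  →  {above(b,b), above(d,d), at(c,b), at(d,b), at(d,d), holds(b), holds(d), near(b), near(d)}
optimal plan length = 3; 3 ≤ 4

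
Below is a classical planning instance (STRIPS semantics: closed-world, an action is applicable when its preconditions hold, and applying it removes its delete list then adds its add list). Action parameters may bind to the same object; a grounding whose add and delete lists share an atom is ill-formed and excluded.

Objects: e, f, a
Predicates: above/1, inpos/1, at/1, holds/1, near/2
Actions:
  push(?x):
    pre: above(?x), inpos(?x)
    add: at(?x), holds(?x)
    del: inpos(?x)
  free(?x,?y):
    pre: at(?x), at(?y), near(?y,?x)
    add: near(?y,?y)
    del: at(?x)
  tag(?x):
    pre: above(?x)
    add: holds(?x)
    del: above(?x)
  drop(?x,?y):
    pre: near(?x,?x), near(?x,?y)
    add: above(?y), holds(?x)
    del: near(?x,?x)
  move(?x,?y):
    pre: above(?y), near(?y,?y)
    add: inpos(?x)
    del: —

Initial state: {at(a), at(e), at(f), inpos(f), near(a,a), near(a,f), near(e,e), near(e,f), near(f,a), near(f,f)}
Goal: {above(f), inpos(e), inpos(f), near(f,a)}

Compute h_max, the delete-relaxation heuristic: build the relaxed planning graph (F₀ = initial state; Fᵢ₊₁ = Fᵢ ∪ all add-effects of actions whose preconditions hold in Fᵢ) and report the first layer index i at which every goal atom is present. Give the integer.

F0 = init (10 atoms)
F1 = F0 ∪ {above(a), above(e), above(f), holds(a), holds(e), holds(f)}  (16 atoms)
F2 = F1 ∪ {inpos(a), inpos(e)}  (18 atoms)
goal ⊆ F2  ⇒  h_max = 2

2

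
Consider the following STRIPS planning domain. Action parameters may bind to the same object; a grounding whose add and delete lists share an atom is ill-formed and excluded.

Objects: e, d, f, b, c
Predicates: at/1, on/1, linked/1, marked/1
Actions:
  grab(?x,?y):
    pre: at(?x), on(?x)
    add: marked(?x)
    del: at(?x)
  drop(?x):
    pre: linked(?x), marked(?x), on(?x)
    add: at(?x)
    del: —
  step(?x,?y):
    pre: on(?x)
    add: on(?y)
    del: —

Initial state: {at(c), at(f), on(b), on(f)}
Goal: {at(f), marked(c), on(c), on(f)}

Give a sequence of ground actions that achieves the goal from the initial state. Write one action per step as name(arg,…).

step(f,c); grab(c,e)

1. step(f,c)  →  {at(c), at(f), on(b), on(c), on(f)}
2. grab(c,e)  →  {at(f), marked(c), on(b), on(c), on(f)}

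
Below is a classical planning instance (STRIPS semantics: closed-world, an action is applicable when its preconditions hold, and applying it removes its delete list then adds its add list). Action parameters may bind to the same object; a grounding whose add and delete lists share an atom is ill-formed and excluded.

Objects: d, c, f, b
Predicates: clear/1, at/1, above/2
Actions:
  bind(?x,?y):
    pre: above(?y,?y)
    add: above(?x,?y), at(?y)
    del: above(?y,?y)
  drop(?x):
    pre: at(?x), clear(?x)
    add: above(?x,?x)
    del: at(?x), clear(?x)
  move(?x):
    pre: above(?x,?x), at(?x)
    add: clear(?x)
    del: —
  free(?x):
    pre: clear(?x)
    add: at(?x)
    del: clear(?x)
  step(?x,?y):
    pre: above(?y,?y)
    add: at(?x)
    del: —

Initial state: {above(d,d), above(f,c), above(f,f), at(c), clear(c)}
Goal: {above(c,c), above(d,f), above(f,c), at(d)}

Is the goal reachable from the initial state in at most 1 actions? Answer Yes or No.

No

1. bind(d,f)  →  {above(d,d), above(d,f), above(f,c), at(c), at(f), clear(c)}
2. bind(c,d)  →  {above(c,d), above(d,f), above(f,c), at(c), at(d), at(f), clear(c)}
3. drop(c)  →  {above(c,c), above(c,d), above(d,f), above(f,c), at(d), at(f)}
optimal plan length = 3; 3 > 1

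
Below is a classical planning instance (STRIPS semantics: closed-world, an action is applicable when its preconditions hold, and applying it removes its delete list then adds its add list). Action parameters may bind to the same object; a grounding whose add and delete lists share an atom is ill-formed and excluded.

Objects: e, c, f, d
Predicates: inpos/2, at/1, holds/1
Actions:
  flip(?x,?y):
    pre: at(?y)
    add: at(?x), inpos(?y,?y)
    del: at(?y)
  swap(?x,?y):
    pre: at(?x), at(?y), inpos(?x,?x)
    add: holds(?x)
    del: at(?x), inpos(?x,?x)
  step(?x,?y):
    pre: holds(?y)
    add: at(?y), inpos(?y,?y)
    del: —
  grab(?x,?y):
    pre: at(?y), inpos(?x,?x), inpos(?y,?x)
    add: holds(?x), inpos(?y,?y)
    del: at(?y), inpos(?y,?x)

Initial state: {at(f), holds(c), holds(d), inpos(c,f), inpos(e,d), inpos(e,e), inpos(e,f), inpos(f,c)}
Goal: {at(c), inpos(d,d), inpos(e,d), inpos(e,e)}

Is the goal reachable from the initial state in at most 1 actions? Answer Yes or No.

1. flip(c,f)  →  {at(c), holds(c), holds(d), inpos(c,f), inpos(e,d), inpos(e,e), inpos(e,f), inpos(f,c), inpos(f,f)}
2. step(e,d)  →  {at(c), at(d), holds(c), holds(d), inpos(c,f), inpos(d,d), inpos(e,d), inpos(e,e), inpos(e,f), inpos(f,c), inpos(f,f)}
optimal plan length = 2; 2 > 1

No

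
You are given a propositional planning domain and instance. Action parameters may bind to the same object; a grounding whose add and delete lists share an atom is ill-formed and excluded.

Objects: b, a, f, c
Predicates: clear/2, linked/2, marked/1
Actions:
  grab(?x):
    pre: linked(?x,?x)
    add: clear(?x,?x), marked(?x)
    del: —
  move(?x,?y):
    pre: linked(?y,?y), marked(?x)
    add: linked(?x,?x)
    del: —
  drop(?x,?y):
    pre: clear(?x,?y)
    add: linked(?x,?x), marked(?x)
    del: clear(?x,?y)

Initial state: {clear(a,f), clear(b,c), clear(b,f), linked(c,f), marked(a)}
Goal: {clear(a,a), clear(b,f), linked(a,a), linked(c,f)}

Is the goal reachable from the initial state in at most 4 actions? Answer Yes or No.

1. drop(a,f)  →  {clear(b,c), clear(b,f), linked(a,a), linked(c,f), marked(a)}
2. grab(a)  →  {clear(a,a), clear(b,c), clear(b,f), linked(a,a), linked(c,f), marked(a)}
optimal plan length = 2; 2 ≤ 4

Yes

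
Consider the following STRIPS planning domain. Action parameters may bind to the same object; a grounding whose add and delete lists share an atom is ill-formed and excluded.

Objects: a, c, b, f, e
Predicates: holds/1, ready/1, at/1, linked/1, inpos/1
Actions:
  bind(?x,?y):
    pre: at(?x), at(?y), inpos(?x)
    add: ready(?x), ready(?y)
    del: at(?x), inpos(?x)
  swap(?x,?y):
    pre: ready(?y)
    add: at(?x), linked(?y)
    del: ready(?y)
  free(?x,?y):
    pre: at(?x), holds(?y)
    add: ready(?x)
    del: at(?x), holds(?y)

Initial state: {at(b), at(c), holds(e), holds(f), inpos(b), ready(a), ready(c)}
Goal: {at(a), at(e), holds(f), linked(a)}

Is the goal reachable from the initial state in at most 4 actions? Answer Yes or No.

Yes

1. swap(a,a)  →  {at(a), at(b), at(c), holds(e), holds(f), inpos(b), linked(a), ready(c)}
2. swap(e,c)  →  {at(a), at(b), at(c), at(e), holds(e), holds(f), inpos(b), linked(a), linked(c)}
optimal plan length = 2; 2 ≤ 4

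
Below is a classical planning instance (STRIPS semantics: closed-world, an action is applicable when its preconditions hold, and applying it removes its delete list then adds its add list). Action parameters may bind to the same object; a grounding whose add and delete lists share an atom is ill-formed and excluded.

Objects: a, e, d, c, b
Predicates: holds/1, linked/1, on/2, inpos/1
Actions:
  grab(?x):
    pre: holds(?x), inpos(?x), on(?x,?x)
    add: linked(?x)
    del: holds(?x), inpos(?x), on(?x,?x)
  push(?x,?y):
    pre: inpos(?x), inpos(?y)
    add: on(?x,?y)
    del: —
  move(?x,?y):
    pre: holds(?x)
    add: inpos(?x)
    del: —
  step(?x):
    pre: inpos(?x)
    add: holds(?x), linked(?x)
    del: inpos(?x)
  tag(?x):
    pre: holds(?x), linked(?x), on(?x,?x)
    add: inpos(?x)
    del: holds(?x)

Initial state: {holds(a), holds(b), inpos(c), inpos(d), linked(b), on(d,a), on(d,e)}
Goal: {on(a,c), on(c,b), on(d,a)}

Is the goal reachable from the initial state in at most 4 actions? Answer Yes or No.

1. move(a,a)  →  {holds(a), holds(b), inpos(a), inpos(c), inpos(d), linked(b), on(d,a), on(d,e)}
2. push(a,c)  →  {holds(a), holds(b), inpos(a), inpos(c), inpos(d), linked(b), on(a,c), on(d,a), on(d,e)}
3. move(b,a)  →  {holds(a), holds(b), inpos(a), inpos(b), inpos(c), inpos(d), linked(b), on(a,c), on(d,a), on(d,e)}
4. push(c,b)  →  {holds(a), holds(b), inpos(a), inpos(b), inpos(c), inpos(d), linked(b), on(a,c), on(c,b), on(d,a), on(d,e)}
optimal plan length = 4; 4 ≤ 4

Yes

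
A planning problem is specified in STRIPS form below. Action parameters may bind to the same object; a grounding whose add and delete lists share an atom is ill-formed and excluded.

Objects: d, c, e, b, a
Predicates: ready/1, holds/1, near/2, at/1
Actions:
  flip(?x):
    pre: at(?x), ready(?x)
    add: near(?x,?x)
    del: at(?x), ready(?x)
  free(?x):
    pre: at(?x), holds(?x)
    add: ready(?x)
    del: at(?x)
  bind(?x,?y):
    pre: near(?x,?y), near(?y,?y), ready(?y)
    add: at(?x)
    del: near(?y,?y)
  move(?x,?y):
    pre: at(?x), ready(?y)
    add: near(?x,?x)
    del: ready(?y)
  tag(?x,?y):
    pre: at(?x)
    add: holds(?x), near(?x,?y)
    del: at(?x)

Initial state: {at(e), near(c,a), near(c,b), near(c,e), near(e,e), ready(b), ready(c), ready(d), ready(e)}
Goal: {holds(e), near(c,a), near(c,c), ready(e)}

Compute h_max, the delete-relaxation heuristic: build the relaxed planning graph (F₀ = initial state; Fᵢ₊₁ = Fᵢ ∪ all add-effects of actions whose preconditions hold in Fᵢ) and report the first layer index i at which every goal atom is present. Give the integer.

2

F0 = init (9 atoms)
F1 = F0 ∪ {at(c), holds(e), near(e,a), near(e,b), near(e,c), near(e,d)}  (15 atoms)
F2 = F1 ∪ {holds(c), near(c,c), near(c,d)}  (18 atoms)
goal ⊆ F2  ⇒  h_max = 2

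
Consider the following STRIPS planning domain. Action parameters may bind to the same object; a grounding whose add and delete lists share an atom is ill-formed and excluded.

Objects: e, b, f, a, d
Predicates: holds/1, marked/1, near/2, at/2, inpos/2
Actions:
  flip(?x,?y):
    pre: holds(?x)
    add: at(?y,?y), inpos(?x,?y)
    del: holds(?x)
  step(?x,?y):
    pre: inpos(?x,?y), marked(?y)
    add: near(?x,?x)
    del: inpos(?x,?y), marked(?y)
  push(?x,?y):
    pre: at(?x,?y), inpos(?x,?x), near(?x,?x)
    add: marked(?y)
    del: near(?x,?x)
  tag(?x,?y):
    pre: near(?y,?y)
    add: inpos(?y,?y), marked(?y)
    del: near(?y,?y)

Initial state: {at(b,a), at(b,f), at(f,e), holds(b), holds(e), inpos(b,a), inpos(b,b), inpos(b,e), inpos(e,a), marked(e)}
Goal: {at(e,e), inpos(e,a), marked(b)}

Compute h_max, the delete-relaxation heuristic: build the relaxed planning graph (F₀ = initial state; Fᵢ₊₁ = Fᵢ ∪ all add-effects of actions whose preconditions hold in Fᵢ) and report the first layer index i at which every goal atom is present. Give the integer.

F0 = init (10 atoms)
F1 = F0 ∪ {at(a,a), at(b,b), at(d,d), at(e,e), at(f,f), inpos(b,d), inpos(b,f), inpos(e,b), inpos(e,d), inpos(e,e), inpos(e,f), near(b,b)}  (22 atoms)
F2 = F1 ∪ {marked(a), marked(b), marked(f), near(e,e)}  (26 atoms)
goal ⊆ F2  ⇒  h_max = 2

2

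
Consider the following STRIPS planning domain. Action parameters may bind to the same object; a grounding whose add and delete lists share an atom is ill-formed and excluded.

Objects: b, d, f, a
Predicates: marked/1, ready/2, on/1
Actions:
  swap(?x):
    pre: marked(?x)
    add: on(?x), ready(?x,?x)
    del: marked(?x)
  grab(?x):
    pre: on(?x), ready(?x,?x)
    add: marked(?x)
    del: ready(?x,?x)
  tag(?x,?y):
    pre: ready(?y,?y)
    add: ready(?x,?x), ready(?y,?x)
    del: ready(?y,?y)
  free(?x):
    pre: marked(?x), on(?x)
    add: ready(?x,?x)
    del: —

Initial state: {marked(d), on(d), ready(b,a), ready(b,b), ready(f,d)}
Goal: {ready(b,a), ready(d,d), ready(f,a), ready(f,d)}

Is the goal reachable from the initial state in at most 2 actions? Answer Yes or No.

No

1. swap(d)  →  {on(d), ready(b,a), ready(b,b), ready(d,d), ready(f,d)}
2. tag(f,b)  →  {on(d), ready(b,a), ready(b,f), ready(d,d), ready(f,d), ready(f,f)}
3. tag(a,f)  →  {on(d), ready(a,a), ready(b,a), ready(b,f), ready(d,d), ready(f,a), ready(f,d)}
optimal plan length = 3; 3 > 2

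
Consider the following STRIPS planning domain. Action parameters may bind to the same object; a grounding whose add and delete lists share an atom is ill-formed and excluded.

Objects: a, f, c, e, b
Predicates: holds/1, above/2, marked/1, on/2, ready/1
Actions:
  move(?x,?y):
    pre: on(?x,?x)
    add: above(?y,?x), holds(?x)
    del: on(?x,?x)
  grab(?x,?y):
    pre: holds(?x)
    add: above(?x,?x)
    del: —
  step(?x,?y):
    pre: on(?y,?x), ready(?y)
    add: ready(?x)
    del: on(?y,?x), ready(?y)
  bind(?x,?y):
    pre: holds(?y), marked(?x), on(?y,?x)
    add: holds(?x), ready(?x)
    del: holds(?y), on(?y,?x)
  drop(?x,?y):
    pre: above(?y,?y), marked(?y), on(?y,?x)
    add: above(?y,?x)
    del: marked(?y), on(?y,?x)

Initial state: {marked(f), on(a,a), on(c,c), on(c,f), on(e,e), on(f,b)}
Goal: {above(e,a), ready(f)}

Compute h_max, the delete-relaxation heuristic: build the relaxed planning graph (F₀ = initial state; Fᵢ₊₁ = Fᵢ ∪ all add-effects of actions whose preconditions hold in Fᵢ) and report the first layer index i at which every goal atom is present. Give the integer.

2

F0 = init (6 atoms)
F1 = F0 ∪ {above(a,a), above(a,c), above(a,e), above(b,a), above(b,c), above(b,e), above(c,a), above(c,c), above(c,e), above(e,a), above(e,c), above(e,e), above(f,a), above(f,c), above(f,e), holds(a), holds(c), holds(e)}  (24 atoms)
F2 = F1 ∪ {holds(f), ready(f)}  (26 atoms)
goal ⊆ F2  ⇒  h_max = 2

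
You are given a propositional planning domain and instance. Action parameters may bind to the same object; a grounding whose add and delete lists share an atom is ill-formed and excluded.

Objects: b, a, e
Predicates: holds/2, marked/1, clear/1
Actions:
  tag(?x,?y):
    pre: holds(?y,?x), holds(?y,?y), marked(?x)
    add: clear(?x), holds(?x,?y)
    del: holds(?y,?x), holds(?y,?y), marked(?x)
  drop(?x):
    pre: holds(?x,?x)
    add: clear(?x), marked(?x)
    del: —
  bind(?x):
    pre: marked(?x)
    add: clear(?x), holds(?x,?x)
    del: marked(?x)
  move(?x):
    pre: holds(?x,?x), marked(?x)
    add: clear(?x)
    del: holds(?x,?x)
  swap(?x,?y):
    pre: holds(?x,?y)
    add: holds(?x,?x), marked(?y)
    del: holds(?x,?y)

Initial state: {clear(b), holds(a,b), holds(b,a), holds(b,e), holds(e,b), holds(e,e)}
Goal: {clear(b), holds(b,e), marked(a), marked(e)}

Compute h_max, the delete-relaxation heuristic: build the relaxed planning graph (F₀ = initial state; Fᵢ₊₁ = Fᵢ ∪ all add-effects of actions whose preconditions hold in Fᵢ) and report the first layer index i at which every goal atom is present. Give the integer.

F0 = init (6 atoms)
F1 = F0 ∪ {clear(e), holds(a,a), holds(b,b), marked(a), marked(b), marked(e)}  (12 atoms)
goal ⊆ F1  ⇒  h_max = 1

1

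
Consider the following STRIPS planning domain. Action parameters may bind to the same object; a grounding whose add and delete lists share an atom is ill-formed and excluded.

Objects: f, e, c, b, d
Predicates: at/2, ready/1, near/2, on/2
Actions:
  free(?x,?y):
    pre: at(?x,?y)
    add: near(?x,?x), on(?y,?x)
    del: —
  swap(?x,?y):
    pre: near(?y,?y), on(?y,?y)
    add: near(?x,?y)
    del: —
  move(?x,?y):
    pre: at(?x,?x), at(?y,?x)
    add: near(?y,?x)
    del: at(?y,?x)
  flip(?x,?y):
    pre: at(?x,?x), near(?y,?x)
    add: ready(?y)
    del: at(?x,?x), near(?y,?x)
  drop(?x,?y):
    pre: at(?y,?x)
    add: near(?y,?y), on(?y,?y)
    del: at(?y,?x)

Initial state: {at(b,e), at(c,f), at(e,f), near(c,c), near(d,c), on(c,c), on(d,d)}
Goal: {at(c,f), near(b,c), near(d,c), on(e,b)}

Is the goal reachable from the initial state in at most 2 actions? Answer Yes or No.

Yes

1. free(b,e)  →  {at(b,e), at(c,f), at(e,f), near(b,b), near(c,c), near(d,c), on(c,c), on(d,d), on(e,b)}
2. swap(b,c)  →  {at(b,e), at(c,f), at(e,f), near(b,b), near(b,c), near(c,c), near(d,c), on(c,c), on(d,d), on(e,b)}
optimal plan length = 2; 2 ≤ 2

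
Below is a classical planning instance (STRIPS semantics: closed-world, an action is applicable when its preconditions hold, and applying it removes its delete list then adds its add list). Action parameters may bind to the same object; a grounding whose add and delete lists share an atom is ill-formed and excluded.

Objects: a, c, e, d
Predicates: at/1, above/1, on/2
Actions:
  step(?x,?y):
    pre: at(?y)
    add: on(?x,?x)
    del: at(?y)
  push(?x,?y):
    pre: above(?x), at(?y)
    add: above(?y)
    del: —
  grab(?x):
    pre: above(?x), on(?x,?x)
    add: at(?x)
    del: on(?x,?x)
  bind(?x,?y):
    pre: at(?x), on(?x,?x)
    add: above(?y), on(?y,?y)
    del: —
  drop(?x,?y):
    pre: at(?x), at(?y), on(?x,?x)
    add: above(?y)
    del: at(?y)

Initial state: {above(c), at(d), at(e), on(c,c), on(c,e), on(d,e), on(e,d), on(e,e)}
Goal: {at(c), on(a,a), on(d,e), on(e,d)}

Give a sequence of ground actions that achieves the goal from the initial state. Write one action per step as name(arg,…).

step(a,e); grab(c)

1. step(a,e)  →  {above(c), at(d), on(a,a), on(c,c), on(c,e), on(d,e), on(e,d), on(e,e)}
2. grab(c)  →  {above(c), at(c), at(d), on(a,a), on(c,e), on(d,e), on(e,d), on(e,e)}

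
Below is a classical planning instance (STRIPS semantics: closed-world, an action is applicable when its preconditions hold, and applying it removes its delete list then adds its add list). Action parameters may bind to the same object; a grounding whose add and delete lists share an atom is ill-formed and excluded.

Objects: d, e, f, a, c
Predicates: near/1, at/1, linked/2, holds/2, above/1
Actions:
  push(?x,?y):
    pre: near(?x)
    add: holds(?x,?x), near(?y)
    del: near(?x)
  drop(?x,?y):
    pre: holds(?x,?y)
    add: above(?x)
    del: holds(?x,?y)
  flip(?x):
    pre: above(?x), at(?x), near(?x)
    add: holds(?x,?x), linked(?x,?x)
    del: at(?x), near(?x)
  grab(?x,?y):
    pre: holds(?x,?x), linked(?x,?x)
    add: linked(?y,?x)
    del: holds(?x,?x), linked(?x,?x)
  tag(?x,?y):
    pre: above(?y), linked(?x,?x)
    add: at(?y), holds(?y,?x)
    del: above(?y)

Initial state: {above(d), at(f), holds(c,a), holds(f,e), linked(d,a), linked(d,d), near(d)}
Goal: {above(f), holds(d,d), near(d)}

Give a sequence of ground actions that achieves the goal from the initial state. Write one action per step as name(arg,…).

1. drop(f,e)  →  {above(d), above(f), at(f), holds(c,a), linked(d,a), linked(d,d), near(d)}
2. tag(d,d)  →  {above(f), at(d), at(f), holds(c,a), holds(d,d), linked(d,a), linked(d,d), near(d)}

drop(f,e); tag(d,d)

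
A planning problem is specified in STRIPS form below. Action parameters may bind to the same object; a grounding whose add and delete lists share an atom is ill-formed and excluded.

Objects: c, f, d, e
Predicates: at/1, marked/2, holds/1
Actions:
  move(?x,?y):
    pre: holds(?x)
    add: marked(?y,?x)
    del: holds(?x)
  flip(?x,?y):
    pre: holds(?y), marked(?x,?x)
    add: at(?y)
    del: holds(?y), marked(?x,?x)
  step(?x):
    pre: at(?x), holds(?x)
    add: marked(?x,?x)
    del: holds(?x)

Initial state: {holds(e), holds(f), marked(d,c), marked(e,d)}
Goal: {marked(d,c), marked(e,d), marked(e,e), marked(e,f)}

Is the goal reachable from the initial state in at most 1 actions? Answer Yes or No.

1. move(f,e)  →  {holds(e), marked(d,c), marked(e,d), marked(e,f)}
2. move(e,e)  →  {marked(d,c), marked(e,d), marked(e,e), marked(e,f)}
optimal plan length = 2; 2 > 1

No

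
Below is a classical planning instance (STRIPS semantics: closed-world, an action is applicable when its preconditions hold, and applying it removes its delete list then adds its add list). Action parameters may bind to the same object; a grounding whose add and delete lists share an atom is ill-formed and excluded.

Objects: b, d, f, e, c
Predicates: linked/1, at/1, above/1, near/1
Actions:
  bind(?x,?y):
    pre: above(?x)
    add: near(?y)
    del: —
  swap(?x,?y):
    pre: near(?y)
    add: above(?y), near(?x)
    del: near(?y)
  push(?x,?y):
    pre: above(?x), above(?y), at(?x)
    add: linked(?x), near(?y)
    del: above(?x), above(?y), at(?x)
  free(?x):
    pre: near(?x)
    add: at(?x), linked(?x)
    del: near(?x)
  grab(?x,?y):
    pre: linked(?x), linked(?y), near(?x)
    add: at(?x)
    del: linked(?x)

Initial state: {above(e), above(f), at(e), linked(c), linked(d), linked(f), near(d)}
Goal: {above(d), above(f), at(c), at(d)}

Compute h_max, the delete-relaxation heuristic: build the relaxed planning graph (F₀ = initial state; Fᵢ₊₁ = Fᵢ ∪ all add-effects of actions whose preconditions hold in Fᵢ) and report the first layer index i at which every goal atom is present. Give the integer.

F0 = init (7 atoms)
F1 = F0 ∪ {above(d), at(d), linked(e), near(b), near(c), near(e), near(f)}  (14 atoms)
F2 = F1 ∪ {above(b), above(c), at(b), at(c), at(f), linked(b)}  (20 atoms)
goal ⊆ F2  ⇒  h_max = 2

2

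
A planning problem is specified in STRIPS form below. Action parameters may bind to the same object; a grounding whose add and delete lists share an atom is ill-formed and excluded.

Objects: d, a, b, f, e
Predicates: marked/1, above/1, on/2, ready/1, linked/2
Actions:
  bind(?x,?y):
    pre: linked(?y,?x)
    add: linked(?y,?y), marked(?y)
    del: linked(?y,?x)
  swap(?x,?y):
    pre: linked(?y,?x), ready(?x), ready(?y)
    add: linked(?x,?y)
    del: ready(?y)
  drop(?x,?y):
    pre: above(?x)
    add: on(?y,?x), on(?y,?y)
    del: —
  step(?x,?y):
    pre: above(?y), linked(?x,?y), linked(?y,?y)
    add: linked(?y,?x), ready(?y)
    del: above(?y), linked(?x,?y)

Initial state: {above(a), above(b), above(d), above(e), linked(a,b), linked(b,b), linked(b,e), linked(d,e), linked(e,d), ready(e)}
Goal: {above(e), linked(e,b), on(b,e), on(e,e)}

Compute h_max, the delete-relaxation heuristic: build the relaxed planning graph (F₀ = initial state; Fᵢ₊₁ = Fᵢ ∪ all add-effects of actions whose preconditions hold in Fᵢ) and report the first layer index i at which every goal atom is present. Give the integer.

2

F0 = init (10 atoms)
F1 = F0 ∪ {linked(a,a), linked(b,a), linked(d,d), linked(e,e), marked(a), marked(b), marked(d), marked(e), on(a,a), on(a,b), on(a,d), on(a,e), on(b,a), on(b,b), on(b,d), on(b,e), on(d,a), on(d,b), on(d,d), on(d,e), on(e,a), on(e,b), on(e,d), on(e,e), on(f,a), on(f,b), on(f,d), on(f,e), on(f,f), ready(b)}  (40 atoms)
F2 = F1 ∪ {linked(e,b), ready(a), ready(d)}  (43 atoms)
goal ⊆ F2  ⇒  h_max = 2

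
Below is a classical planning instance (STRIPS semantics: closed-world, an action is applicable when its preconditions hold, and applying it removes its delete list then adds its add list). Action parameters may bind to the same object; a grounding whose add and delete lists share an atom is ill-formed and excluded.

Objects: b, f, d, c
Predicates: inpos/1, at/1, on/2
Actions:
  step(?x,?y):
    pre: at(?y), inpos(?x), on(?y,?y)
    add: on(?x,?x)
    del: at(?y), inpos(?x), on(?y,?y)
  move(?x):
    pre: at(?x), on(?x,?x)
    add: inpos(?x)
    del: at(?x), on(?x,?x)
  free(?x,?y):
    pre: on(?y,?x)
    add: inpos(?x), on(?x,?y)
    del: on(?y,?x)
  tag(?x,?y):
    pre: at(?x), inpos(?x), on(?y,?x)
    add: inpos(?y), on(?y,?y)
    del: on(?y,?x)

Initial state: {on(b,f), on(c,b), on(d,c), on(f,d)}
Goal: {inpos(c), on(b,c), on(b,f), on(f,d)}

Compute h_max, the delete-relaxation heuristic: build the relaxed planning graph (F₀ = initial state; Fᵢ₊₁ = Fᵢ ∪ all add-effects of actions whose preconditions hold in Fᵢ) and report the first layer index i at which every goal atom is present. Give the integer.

F0 = init (4 atoms)
F1 = F0 ∪ {inpos(b), inpos(c), inpos(d), inpos(f), on(b,c), on(c,d), on(d,f), on(f,b)}  (12 atoms)
goal ⊆ F1  ⇒  h_max = 1

1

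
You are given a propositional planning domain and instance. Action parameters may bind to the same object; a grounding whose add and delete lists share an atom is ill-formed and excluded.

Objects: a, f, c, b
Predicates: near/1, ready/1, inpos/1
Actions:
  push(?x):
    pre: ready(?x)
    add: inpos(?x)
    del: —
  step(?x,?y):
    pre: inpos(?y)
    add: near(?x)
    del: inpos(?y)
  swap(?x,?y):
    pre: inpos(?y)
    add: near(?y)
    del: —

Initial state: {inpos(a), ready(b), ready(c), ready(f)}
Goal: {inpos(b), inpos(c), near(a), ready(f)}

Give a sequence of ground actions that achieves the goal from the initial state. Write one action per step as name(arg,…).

1. push(c)  →  {inpos(a), inpos(c), ready(b), ready(c), ready(f)}
2. push(b)  →  {inpos(a), inpos(b), inpos(c), ready(b), ready(c), ready(f)}
3. step(a,a)  →  {inpos(b), inpos(c), near(a), ready(b), ready(c), ready(f)}

push(c); push(b); step(a,a)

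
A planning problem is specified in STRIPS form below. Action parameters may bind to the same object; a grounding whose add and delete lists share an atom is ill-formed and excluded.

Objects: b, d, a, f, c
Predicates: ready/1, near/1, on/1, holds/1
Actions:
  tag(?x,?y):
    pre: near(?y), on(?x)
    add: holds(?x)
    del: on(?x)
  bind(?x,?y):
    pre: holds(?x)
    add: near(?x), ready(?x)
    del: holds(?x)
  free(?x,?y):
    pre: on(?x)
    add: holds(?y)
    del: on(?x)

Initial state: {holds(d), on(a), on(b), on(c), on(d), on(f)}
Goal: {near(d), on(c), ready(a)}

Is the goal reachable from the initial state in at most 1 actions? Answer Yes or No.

No

1. bind(d,b)  →  {near(d), on(a), on(b), on(c), on(d), on(f), ready(d)}
2. tag(a,d)  →  {holds(a), near(d), on(b), on(c), on(d), on(f), ready(d)}
3. bind(a,b)  →  {near(a), near(d), on(b), on(c), on(d), on(f), ready(a), ready(d)}
optimal plan length = 3; 3 > 1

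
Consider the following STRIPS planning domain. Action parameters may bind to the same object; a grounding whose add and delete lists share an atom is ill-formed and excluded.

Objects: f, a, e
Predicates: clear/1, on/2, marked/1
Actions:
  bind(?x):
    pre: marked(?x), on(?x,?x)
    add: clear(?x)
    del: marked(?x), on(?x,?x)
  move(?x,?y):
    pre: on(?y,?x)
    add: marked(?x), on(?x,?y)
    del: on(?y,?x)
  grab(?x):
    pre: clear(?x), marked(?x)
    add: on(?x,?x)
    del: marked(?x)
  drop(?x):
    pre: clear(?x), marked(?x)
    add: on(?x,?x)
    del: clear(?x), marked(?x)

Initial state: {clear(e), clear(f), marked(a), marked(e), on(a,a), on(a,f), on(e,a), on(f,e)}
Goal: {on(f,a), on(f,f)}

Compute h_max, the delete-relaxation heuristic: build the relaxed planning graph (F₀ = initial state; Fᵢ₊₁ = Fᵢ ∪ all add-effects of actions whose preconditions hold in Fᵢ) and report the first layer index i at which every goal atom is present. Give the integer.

2

F0 = init (8 atoms)
F1 = F0 ∪ {clear(a), marked(f), on(a,e), on(e,e), on(e,f), on(f,a)}  (14 atoms)
F2 = F1 ∪ {on(f,f)}  (15 atoms)
goal ⊆ F2  ⇒  h_max = 2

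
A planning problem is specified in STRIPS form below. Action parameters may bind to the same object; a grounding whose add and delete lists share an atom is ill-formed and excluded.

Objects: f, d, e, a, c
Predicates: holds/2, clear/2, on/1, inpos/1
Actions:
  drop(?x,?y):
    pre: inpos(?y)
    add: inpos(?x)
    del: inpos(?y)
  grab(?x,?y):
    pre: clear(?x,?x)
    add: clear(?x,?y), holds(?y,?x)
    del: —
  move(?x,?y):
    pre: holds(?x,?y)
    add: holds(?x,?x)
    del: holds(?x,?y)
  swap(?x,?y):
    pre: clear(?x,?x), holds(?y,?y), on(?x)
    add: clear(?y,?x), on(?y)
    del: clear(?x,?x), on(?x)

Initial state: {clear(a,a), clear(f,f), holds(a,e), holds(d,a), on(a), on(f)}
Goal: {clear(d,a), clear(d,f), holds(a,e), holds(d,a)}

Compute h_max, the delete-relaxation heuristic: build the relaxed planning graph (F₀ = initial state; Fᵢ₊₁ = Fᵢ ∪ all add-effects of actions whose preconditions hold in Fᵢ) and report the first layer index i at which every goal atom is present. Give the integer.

2

F0 = init (6 atoms)
F1 = F0 ∪ {clear(a,c), clear(a,d), clear(a,e), clear(a,f), clear(f,a), clear(f,c), clear(f,d), clear(f,e), holds(a,a), holds(a,f), holds(c,a), holds(c,f), holds(d,d), holds(d,f), holds(e,a), holds(e,f), holds(f,a), holds(f,f)}  (24 atoms)
F2 = F1 ∪ {clear(d,a), clear(d,f), holds(c,c), holds(e,e), on(d)}  (29 atoms)
goal ⊆ F2  ⇒  h_max = 2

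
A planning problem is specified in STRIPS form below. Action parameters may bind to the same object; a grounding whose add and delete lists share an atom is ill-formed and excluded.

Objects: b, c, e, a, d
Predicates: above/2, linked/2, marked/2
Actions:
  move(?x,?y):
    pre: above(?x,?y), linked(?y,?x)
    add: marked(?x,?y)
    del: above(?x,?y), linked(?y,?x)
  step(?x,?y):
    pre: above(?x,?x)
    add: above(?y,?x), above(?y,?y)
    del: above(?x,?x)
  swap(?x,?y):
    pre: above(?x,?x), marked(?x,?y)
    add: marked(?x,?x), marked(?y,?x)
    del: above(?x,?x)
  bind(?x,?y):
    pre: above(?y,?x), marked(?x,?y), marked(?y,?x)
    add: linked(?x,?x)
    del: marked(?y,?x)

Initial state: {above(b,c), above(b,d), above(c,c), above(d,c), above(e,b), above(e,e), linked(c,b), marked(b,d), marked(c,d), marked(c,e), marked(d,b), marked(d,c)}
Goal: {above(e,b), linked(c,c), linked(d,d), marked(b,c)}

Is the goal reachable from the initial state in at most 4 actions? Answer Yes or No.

Yes

1. move(b,c)  →  {above(b,d), above(c,c), above(d,c), above(e,b), above(e,e), marked(b,c), marked(b,d), marked(c,d), marked(c,e), marked(d,b), marked(d,c)}
2. bind(c,d)  →  {above(b,d), above(c,c), above(d,c), above(e,b), above(e,e), linked(c,c), marked(b,c), marked(b,d), marked(c,d), marked(c,e), marked(d,b)}
3. bind(d,b)  →  {above(b,d), above(c,c), above(d,c), above(e,b), above(e,e), linked(c,c), linked(d,d), marked(b,c), marked(c,d), marked(c,e), marked(d,b)}
optimal plan length = 3; 3 ≤ 4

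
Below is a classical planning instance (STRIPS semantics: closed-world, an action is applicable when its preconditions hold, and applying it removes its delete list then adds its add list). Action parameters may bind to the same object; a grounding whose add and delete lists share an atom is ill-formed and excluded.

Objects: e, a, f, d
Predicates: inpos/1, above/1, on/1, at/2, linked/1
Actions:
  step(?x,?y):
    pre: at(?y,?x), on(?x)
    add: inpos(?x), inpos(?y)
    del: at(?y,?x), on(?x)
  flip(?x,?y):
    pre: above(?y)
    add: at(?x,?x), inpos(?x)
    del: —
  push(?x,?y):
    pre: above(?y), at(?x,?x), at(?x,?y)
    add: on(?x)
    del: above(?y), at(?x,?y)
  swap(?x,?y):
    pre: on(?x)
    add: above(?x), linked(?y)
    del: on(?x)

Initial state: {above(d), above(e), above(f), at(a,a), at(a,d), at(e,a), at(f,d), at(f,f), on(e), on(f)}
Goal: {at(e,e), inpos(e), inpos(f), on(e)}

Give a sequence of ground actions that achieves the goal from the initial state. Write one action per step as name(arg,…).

1. step(f,f)  →  {above(d), above(e), above(f), at(a,a), at(a,d), at(e,a), at(f,d), inpos(f), on(e)}
2. flip(e,e)  →  {above(d), above(e), above(f), at(a,a), at(a,d), at(e,a), at(e,e), at(f,d), inpos(e), inpos(f), on(e)}

step(f,f); flip(e,e)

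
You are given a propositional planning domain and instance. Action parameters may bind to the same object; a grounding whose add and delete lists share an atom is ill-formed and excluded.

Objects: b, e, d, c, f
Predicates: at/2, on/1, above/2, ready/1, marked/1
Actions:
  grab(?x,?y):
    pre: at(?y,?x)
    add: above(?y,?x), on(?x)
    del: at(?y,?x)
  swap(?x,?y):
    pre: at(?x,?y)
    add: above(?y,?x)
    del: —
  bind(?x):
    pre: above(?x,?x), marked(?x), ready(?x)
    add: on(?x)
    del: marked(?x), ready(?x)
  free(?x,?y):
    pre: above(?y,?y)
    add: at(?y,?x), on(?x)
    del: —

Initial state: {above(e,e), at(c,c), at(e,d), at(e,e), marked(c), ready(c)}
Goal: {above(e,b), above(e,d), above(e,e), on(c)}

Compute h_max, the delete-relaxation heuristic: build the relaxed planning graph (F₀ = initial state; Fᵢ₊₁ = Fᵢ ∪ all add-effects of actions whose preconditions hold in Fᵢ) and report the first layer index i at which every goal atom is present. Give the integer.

2

F0 = init (6 atoms)
F1 = F0 ∪ {above(c,c), above(d,e), above(e,d), at(e,b), at(e,c), at(e,f), on(b), on(c), on(d), on(e), on(f)}  (17 atoms)
F2 = F1 ∪ {above(b,e), above(c,e), above(e,b), above(e,c), above(e,f), above(f,e), at(c,b), at(c,d), at(c,e), at(c,f)}  (27 atoms)
goal ⊆ F2  ⇒  h_max = 2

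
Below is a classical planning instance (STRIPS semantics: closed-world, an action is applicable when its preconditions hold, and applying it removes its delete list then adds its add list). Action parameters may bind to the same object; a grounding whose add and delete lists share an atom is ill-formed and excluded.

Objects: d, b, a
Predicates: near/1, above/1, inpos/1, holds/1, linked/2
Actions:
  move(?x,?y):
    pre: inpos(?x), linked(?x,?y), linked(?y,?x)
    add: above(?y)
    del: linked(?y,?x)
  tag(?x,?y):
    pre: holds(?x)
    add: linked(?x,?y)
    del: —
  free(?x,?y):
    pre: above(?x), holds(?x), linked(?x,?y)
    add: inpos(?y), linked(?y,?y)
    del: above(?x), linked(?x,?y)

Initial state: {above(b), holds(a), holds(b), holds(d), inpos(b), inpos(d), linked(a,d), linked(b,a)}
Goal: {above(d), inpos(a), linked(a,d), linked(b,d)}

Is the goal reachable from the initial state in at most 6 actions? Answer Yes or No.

1. tag(d,d)  →  {above(b), holds(a), holds(b), holds(d), inpos(b), inpos(d), linked(a,d), linked(b,a), linked(d,d)}
2. move(d,d)  →  {above(b), above(d), holds(a), holds(b), holds(d), inpos(b), inpos(d), linked(a,d), linked(b,a)}
3. tag(b,d)  →  {above(b), above(d), holds(a), holds(b), holds(d), inpos(b), inpos(d), linked(a,d), linked(b,a), linked(b,d)}
4. free(b,a)  →  {above(d), holds(a), holds(b), holds(d), inpos(a), inpos(b), inpos(d), linked(a,a), linked(a,d), linked(b,d)}
optimal plan length = 4; 4 ≤ 6

Yes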